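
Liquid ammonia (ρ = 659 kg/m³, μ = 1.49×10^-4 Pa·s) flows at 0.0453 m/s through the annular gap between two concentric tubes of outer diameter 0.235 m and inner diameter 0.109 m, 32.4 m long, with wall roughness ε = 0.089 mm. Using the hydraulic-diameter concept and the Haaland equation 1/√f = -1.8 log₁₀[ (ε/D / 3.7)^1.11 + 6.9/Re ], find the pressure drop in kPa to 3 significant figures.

Hydraulic diameter D_h = 4A/P = D_o - D_i = 0.235 - 0.109 = 0.126 m.
Re = ρVD_h/μ = 659·0.0453·0.126/0.000149 = 2.524e+04.
ε/D_h = 8.9e-05/0.126 = 0.000706; Haaland gives 1/√f = -1.8 log₁₀[7.44e-05+0.000273] = 6.226, so f = 0.0258.
ΔP = f(L/D_h)(ρV²/2) = 0.0258·32.4/0.126·0.6762 = 4.486 Pa.
ΔP = 0.00449 kPa.

ΔP ≈ 0.00449 kPa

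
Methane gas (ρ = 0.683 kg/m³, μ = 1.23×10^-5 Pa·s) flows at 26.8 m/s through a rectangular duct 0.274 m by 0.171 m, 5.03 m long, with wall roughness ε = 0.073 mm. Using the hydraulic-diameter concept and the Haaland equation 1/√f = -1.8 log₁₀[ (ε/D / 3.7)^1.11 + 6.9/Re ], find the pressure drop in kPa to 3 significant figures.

Hydraulic diameter D_h = 4A/P = 4·(0.274·0.171)/(2·(0.274+0.171)) = 0.1874/0.89 = 0.2106 m.
Re = ρVD_h/μ = 0.683·26.8·0.2106/1.23e-05 = 3.134e+05.
ε/D_h = 7.3e-05/0.2106 = 0.000347; Haaland gives 1/√f = -1.8 log₁₀[3.38e-05+2.2e-05] = 7.656, so f = 0.01706.
ΔP = f(L/D_h)(ρV²/2) = 0.01706·5.03/0.2106·245.3 = 99.95 Pa.
ΔP = 0.100 kPa.

ΔP ≈ 0.100 kPa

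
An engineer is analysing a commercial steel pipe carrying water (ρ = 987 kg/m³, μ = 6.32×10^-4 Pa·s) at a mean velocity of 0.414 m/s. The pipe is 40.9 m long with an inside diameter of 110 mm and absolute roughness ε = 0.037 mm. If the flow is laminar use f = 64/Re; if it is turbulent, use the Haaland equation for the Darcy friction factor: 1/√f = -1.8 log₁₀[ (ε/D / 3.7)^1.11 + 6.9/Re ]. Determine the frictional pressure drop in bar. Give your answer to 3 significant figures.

Reynolds number Re = ρVD/μ = 987 · 0.414 · 0.11 / 0.000632 = 7.112e+04.
Re > 4000 → turbulent. Relative roughness ε/D = 3.7e-05/0.11 = 0.000336. Haaland: 1/√f = -1.8 log₁₀[(0.000336/3.7)^1.11 + 6.9/7.112e+04] = -1.8 log₁₀[3.27e-05 + 9.7e-05] = 6.997, so f = 0.02043.
Darcy-Weisbach: ΔP = f(L/D)(ρV²/2) = 0.02043·(40.9/0.11)·(987·0.414²/2) = 0.02043·371.8·84.58 = 642.4 Pa.
ΔP = 642.4 Pa = 0.00642 bar.

ΔP ≈ 0.00642 bar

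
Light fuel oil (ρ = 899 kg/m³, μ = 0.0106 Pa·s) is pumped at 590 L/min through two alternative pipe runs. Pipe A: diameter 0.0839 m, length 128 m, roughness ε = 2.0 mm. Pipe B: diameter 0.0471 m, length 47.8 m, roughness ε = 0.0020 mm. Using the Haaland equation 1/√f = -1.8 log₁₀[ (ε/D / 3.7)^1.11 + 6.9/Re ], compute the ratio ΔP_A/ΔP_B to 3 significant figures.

ΔP_A/ΔP_B ≈ 0.327

Pipe A: V = Q/A = 0.009833/0.005529 = 1.779 m/s; Re = 1.266e+04; ε/D = 0.0238; Haaland → f = 0.05485; ΔP_A = f(L/D)(ρV²/2) = 1.19e+05 Pa.
Pipe B: V = Q/A = 0.009833/0.001742 = 5.644 m/s; Re = 2.254e+04; ε/D = 4.25e-05; Haaland → f = 0.02506; ΔP_B = f(L/D)(ρV²/2) = 3.641e+05 Pa.
ΔP_A/ΔP_B = 1.19e+05/3.641e+05 = 0.327.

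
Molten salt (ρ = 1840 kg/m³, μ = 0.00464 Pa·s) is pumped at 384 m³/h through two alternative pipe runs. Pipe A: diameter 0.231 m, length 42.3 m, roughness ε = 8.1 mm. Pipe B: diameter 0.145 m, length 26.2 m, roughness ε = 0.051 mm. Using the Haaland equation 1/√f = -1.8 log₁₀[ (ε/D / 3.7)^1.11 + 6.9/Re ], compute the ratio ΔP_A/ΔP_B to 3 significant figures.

Pipe A: V = Q/A = 0.1067/0.04191 = 2.545 m/s; Re = 2.331e+05; ε/D = 0.0351; Haaland → f = 0.06131; ΔP_A = f(L/D)(ρV²/2) = 6.691e+04 Pa.
Pipe B: V = Q/A = 0.1067/0.01651 = 6.46 m/s; Re = 3.714e+05; ε/D = 0.000352; Haaland → f = 0.01688; ΔP_B = f(L/D)(ρV²/2) = 1.171e+05 Pa.
ΔP_A/ΔP_B = 6.691e+04/1.171e+05 = 0.572.

ΔP_A/ΔP_B ≈ 0.572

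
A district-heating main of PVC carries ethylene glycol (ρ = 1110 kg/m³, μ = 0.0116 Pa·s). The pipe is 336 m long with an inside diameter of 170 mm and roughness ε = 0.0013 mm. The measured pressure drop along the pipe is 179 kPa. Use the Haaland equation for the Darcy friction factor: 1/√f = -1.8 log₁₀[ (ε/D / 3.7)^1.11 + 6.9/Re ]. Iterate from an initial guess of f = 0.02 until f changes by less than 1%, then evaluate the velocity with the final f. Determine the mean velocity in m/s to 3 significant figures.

Rearranging Darcy-Weisbach: V = √(2·ΔP·D/(f·L·ρ)). With ε/D = 1.3e-06/0.17 = 7.65e-06, iterate starting from f = 0.02:
  f = 0.02 → V = √(2·1.79e+05·0.17/(0.02·336·1110)) = 2.856 m/s; Re = ρVD/μ = 4.647e+04; f → 0.02108
  f = 0.02108 → V = 2.783 m/s; Re = 4.527e+04; f → 0.0212
Converged (Δf/f < 1%). With the final f = 0.0212: V = √(2·1.79e+05·0.17/(0.0212·336·1110)) = 2.774 m/s.

V ≈ 2.77 m/s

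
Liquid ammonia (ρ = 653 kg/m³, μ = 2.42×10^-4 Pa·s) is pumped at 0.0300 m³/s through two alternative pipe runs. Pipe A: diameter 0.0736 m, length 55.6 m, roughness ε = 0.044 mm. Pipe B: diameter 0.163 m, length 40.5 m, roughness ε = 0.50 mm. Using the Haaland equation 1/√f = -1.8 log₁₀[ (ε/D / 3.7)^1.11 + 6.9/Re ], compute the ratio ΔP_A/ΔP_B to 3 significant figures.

Pipe A: V = Q/A = 0.03/0.004254 = 7.051 m/s; Re = 1.4e+06; ε/D = 0.000598; Haaland → f = 0.0177; ΔP_A = f(L/D)(ρV²/2) = 2.171e+05 Pa.
Pipe B: V = Q/A = 0.03/0.02087 = 1.438 m/s; Re = 6.323e+05; ε/D = 0.00307; Haaland → f = 0.02657; ΔP_B = f(L/D)(ρV²/2) = 4456 Pa.
ΔP_A/ΔP_B = 2.171e+05/4456 = 48.7.

ΔP_A/ΔP_B ≈ 48.7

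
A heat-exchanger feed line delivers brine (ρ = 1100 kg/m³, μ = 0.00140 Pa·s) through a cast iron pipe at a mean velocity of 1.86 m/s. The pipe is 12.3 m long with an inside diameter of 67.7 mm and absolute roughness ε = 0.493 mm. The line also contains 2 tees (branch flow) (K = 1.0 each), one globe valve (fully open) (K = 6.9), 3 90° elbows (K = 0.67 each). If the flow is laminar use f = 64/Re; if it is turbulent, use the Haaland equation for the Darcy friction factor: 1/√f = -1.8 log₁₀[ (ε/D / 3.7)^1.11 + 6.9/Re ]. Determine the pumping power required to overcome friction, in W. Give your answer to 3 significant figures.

Reynolds number Re = ρVD/μ = 1100 · 1.86 · 0.0677 / 0.0014 = 9.894e+04.
Re > 4000 → turbulent. Relative roughness ε/D = 0.000493/0.0677 = 0.00728. Haaland: 1/√f = -1.8 log₁₀[(0.00728/3.7)^1.11 + 6.9/9.894e+04] = -1.8 log₁₀[0.000992 + 6.97e-05] = 5.353, so f = 0.03489.
Total minor-loss coefficient ΣK = 2·1 + 1·6.9 + 3·0.67 = 10.9.
ΔP = [f·L/D + ΣK]·(ρV²/2) = [0.03489·12.3/0.0677 + 10.9]·(1100·1.86²/2) = [6.34 + 10.9]·1903 = 3.282e+04 Pa.
Q = V·A = 1.86·0.0036 = 0.006695 m³/s.
Pumping power P = QΔP = 0.006695·3.282e+04 = 219.8 W = 220 W.

P ≈ 220 W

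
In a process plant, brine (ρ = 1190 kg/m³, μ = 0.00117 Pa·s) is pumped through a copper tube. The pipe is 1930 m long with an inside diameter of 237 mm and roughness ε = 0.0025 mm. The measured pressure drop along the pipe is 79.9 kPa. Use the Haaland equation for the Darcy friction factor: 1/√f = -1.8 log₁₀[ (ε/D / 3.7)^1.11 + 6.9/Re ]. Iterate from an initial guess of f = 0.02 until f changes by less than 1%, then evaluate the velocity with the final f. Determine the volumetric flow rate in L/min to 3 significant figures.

Q ≈ 2790 L/min

Rearranging Darcy-Weisbach: V = √(2·ΔP·D/(f·L·ρ)). With ε/D = 2.5e-06/0.237 = 1.05e-05, iterate starting from f = 0.02:
  f = 0.02 → V = √(2·7.99e+04·0.237/(0.02·1930·1190)) = 0.908 m/s; Re = ρVD/μ = 2.189e+05; f → 0.0153
  f = 0.0153 → V = 1.038 m/s; Re = 2.503e+05; f → 0.01492
  f = 0.01492 → V = 1.051 m/s; Re = 2.534e+05; f → 0.01488
Converged (Δf/f < 1%). With the final f = 0.01488: V = √(2·7.99e+04·0.237/(0.01488·1930·1190)) = 1.053 m/s.
Q = V·A = 1.053·(π/4·0.237²) = 0.04644 m³/s = 2790 L/min.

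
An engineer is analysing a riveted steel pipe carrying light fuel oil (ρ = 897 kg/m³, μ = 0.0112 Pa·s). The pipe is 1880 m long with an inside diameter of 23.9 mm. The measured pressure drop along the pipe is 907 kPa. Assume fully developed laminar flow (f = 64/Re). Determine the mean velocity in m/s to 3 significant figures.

V ≈ 0.769 m/s

For laminar flow, f = 64/Re with Re = ρVD/μ, so Darcy-Weisbach reduces to ΔP = 32μLV/D². Solving for V: V = ΔP·D²/(32μL) = 9.07e+05·(0.0239)²/(32·0.0112·1880) = 0.7689 m/s.
Check: Re = ρVD/μ = 897·0.7689·0.0239/0.0112 = 1472 < 2300, so the laminar assumption holds.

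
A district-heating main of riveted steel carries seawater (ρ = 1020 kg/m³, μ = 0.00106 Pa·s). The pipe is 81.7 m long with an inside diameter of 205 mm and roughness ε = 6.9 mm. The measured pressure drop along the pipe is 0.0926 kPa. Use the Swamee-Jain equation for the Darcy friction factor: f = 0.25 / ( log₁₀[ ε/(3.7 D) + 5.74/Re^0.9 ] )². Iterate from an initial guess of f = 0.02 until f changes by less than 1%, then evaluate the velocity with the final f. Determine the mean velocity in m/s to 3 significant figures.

V ≈ 0.0854 m/s

Rearranging Darcy-Weisbach: V = √(2·ΔP·D/(f·L·ρ)). With ε/D = 0.0069/0.205 = 0.0337, iterate starting from f = 0.02:
  f = 0.02 → V = √(2·92.6·0.205/(0.02·81.7·1020)) = 0.1509 m/s; Re = ρVD/μ = 2.977e+04; f → 0.06151
  f = 0.06151 → V = 0.08606 m/s; Re = 1.698e+04; f → 0.06248
  f = 0.06248 → V = 0.08539 m/s; Re = 1.684e+04; f → 0.0625
Converged (Δf/f < 1%). With the final f = 0.0625: V = √(2·92.6·0.205/(0.0625·81.7·1020)) = 0.08538 m/s.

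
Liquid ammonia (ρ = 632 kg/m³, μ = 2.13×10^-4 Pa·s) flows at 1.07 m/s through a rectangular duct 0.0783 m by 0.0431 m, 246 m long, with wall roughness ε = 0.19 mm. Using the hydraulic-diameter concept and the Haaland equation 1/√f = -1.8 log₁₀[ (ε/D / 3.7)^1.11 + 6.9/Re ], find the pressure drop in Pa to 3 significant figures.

ΔP ≈ 44500 Pa

Hydraulic diameter D_h = 4A/P = 4·(0.0783·0.0431)/(2·(0.0783+0.0431)) = 0.0135/0.2428 = 0.0556 m.
Re = ρVD_h/μ = 632·1.07·0.0556/0.000213 = 1.765e+05.
ε/D_h = 0.00019/0.0556 = 0.00342; Haaland gives 1/√f = -1.8 log₁₀[0.000428+3.91e-05] = 5.995, so f = 0.02783.
ΔP = f(L/D_h)(ρV²/2) = 0.02783·246/0.0556·361.8 = 4.455e+04 Pa.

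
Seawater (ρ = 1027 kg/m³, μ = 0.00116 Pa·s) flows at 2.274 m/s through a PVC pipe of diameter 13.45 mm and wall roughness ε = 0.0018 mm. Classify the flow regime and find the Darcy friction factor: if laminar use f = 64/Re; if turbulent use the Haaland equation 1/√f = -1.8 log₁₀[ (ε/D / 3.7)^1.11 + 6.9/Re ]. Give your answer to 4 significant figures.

f ≈ 0.02416

Re = ρVD/μ = 1027·2.274·0.01345/0.00116 = 2.708e+04.
Re > 4000 → turbulent. ε/D = 1.8e-06/0.01345 = 0.000134; Haaland: 1/√f = -1.8 log₁₀[1.17e-05 + 0.000255] = 6.434, so f = 0.02416.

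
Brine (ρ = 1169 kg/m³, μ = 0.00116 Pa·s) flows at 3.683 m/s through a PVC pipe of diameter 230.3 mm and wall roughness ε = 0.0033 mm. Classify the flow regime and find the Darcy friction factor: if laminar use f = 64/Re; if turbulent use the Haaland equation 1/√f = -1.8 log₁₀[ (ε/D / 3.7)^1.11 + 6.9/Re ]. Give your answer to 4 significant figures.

Re = ρVD/μ = 1169·3.683·0.2303/0.00116 = 8.548e+05.
Re > 4000 → turbulent. ε/D = 3.3e-06/0.2303 = 1.43e-05; Haaland: 1/√f = -1.8 log₁₀[9.83e-07 + 8.07e-06] = 9.078, so f = 0.01214.

f ≈ 0.01214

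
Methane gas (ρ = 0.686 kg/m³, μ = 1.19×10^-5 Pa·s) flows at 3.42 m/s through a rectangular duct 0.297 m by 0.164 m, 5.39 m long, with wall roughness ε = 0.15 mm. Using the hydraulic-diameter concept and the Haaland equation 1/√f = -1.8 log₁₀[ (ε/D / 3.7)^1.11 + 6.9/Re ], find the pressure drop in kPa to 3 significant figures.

ΔP ≈ 0.00241 kPa

Hydraulic diameter D_h = 4A/P = 4·(0.297·0.164)/(2·(0.297+0.164)) = 0.1948/0.922 = 0.2113 m.
Re = ρVD_h/μ = 0.686·3.42·0.2113/1.19e-05 = 4.166e+04.
ε/D_h = 0.00015/0.2113 = 0.00071; Haaland gives 1/√f = -1.8 log₁₀[7.48e-05+0.000166] = 6.514, so f = 0.02357.
ΔP = f(L/D_h)(ρV²/2) = 0.02357·5.39/0.2113·4.012 = 2.412 Pa.
ΔP = 0.00241 kPa.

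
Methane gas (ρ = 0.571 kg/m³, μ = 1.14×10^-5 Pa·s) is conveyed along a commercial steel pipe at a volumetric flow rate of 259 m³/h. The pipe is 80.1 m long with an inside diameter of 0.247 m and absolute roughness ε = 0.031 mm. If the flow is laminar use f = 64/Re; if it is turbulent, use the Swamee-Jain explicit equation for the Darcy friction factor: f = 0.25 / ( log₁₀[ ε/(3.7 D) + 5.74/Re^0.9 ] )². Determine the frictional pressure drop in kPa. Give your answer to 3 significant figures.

Q = 259 m³/h = 259/3600 = 0.07194 m³/s.
Cross-sectional area A = πD²/4 = π(0.247)²/4 = 0.04792 m²; mean velocity V = Q/A = 0.07194/0.04792 = 1.501 m/s.
Reynolds number Re = ρVD/μ = 0.571 · 1.501 · 0.247 / 1.14e-05 = 1.858e+04.
Re > 4000 → turbulent. Relative roughness ε/D = 3.1e-05/0.247 = 0.000126. Swamee-Jain: f = 0.25/(log₁₀[0.000126/3.7 + 5.74/1.858e+04^0.9])² = 0.25/(log₁₀[3.39e-05 + 0.000826])² = 0.25/(-3.066)² = 0.0266.
Darcy-Weisbach: ΔP = f(L/D)(ρV²/2) = 0.0266·(80.1/0.247)·(0.571·1.501²/2) = 0.0266·324.3·0.6436 = 5.552 Pa.
ΔP = 5.552 Pa = 0.00555 kPa.

ΔP ≈ 0.00555 kPa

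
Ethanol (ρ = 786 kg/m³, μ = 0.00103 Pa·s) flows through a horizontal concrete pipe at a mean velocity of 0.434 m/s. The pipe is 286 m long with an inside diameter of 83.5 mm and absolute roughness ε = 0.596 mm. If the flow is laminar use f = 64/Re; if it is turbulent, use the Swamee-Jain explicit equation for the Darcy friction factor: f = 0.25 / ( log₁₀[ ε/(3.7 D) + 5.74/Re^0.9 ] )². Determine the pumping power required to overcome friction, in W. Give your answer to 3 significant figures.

P ≈ 22.3 W

Reynolds number Re = ρVD/μ = 786 · 0.434 · 0.0835 / 0.00103 = 2.765e+04.
Re > 4000 → turbulent. Relative roughness ε/D = 0.000596/0.0835 = 0.00714. Swamee-Jain: f = 0.25/(log₁₀[0.00714/3.7 + 5.74/2.765e+04^0.9])² = 0.25/(log₁₀[0.00193 + 0.000577])² = 0.25/(-2.601)² = 0.03695.
Darcy-Weisbach: ΔP = f(L/D)(ρV²/2) = 0.03695·(286/0.0835)·(786·0.434²/2) = 0.03695·3425·74.02 = 9370 Pa.
Q = V·A = 0.434·0.005476 = 0.002377 m³/s.
Pumping power P = QΔP = 0.002377·9370 = 22.27 W = 22.3 W.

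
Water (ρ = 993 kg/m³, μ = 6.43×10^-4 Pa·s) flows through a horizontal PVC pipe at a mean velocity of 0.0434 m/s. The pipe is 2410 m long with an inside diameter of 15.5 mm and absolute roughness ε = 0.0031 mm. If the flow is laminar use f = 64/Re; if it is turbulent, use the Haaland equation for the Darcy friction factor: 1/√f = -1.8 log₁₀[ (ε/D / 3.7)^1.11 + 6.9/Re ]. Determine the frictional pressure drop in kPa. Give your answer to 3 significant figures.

Reynolds number Re = ρVD/μ = 993 · 0.0434 · 0.0155 / 0.000643 = 1039.
Re < 2300 → laminar flow, so f = 64/Re = 64/1039 = 0.06161 (the turbulent correlation is not needed).
Darcy-Weisbach: ΔP = f(L/D)(ρV²/2) = 0.06161·(2410/0.0155)·(993·0.0434²/2) = 0.06161·1.555e+05·0.9352 = 8958 Pa.
ΔP = 8958 Pa = 8.96 kPa.

ΔP ≈ 8.96 kPa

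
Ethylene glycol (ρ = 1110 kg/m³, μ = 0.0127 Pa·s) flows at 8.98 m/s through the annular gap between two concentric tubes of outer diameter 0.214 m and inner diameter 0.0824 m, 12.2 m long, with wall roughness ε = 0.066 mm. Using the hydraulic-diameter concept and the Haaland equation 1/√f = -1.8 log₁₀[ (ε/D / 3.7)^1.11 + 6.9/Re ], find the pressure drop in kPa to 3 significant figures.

Hydraulic diameter D_h = 4A/P = D_o - D_i = 0.214 - 0.0824 = 0.1316 m.
Re = ρVD_h/μ = 1110·8.98·0.1316/0.0127 = 1.033e+05.
ε/D_h = 6.6e-05/0.1316 = 0.000502; Haaland gives 1/√f = -1.8 log₁₀[5.09e-05+6.68e-05] = 7.073, so f = 0.01999.
ΔP = f(L/D_h)(ρV²/2) = 0.01999·12.2/0.1316·4.476e+04 = 8.294e+04 Pa.
ΔP = 82.9 kPa.

ΔP ≈ 82.9 kPa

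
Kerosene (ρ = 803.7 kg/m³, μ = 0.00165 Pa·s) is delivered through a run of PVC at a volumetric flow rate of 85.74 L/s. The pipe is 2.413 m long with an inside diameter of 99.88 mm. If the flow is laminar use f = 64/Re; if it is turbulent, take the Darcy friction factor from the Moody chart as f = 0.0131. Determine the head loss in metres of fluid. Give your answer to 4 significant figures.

Q = 85.74 L/s = 85.74/1000 = 0.08574 m³/s.
Cross-sectional area A = πD²/4 = π(0.09988)²/4 = 0.007835 m²; mean velocity V = Q/A = 0.08574/0.007835 = 10.94 m/s.
Reynolds number Re = ρVD/μ = 803.7 · 10.94 · 0.09988 / 0.00165 = 5.324e+05.
Re > 4000 → turbulent; use the Moody-chart value f = 0.0131.
Darcy-Weisbach: ΔP = f(L/D)(ρV²/2) = 0.0131·(2.413/0.09988)·(803.7·10.94²/2) = 0.0131·24.16·4.812e+04 = 1.523e+04 Pa.
Head loss h_f = ΔP/(ρg) = 1.523e+04/(803.7·9.81) = 1.932 m.

h_f ≈ 1.932 m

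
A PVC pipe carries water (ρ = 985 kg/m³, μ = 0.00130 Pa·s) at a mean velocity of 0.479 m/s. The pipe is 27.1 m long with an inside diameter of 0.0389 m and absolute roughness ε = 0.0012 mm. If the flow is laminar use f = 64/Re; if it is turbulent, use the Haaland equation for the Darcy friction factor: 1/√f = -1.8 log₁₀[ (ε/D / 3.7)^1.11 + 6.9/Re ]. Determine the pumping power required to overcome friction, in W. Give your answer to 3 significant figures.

Reynolds number Re = ρVD/μ = 985 · 0.479 · 0.0389 / 0.0013 = 1.412e+04.
Re > 4000 → turbulent. Relative roughness ε/D = 1.2e-06/0.0389 = 3.08e-05. Haaland: 1/√f = -1.8 log₁₀[(3.08e-05/3.7)^1.11 + 6.9/1.412e+04] = -1.8 log₁₀[2.3e-06 + 0.000489] = 5.956, so f = 0.02819.
Darcy-Weisbach: ΔP = f(L/D)(ρV²/2) = 0.02819·(27.1/0.0389)·(985·0.479²/2) = 0.02819·696.7·113 = 2219 Pa.
Q = V·A = 0.479·0.001188 = 0.0005693 m³/s.
Pumping power P = QΔP = 0.0005693·2219 = 1.263 W = 1.26 W.

P ≈ 1.26 W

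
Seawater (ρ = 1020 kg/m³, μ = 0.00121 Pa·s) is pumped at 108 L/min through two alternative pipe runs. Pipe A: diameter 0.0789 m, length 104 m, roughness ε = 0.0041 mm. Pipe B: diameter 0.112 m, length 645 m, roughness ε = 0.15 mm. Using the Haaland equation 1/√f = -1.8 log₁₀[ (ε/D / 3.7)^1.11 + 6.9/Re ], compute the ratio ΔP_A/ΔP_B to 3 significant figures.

ΔP_A/ΔP_B ≈ 0.786

Pipe A: V = Q/A = 0.0018/0.004889 = 0.3682 m/s; Re = 2.449e+04; ε/D = 5.2e-05; Haaland → f = 0.02458; ΔP_A = f(L/D)(ρV²/2) = 2239 Pa.
Pipe B: V = Q/A = 0.0018/0.009852 = 0.1827 m/s; Re = 1.725e+04; ε/D = 0.00134; Haaland → f = 0.02907; ΔP_B = f(L/D)(ρV²/2) = 2850 Pa.
ΔP_A/ΔP_B = 2239/2850 = 0.786.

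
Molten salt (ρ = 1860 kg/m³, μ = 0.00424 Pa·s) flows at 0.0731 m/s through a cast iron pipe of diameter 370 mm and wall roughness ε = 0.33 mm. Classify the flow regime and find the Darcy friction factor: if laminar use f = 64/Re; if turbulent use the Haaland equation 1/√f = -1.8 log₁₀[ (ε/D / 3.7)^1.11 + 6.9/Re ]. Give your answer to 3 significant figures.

f ≈ 0.0307

Re = ρVD/μ = 1860·0.0731·0.37/0.00424 = 1.186e+04.
Re > 4000 → turbulent. ε/D = 0.00033/0.37 = 0.000892; Haaland: 1/√f = -1.8 log₁₀[9.64e-05 + 0.000582] = 5.704, so f = 0.03074.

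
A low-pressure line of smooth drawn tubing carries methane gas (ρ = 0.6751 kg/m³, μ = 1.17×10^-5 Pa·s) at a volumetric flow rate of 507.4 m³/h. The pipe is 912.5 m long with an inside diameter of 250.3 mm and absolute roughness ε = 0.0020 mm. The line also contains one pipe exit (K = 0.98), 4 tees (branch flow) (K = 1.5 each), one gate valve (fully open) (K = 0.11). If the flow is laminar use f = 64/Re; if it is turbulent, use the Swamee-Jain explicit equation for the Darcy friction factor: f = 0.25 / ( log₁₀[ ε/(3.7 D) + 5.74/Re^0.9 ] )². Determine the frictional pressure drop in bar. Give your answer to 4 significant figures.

Q = 507.4 m³/h = 507.4/3600 = 0.1409 m³/s.
Cross-sectional area A = πD²/4 = π(0.2503)²/4 = 0.04921 m²; mean velocity V = Q/A = 0.1409/0.04921 = 2.864 m/s.
Reynolds number Re = ρVD/μ = 0.6751 · 2.864 · 0.2503 / 1.17e-05 = 4.137e+04.
Re > 4000 → turbulent. Relative roughness ε/D = 2e-06/0.2503 = 7.99e-06. Swamee-Jain: f = 0.25/(log₁₀[7.99e-06/3.7 + 5.74/4.137e+04^0.9])² = 0.25/(log₁₀[2.16e-06 + 0.000402])² = 0.25/(-3.394)² = 0.02171.
Total minor-loss coefficient ΣK = 1·0.98 + 4·1.5 + 1·0.11 = 7.09.
ΔP = [f·L/D + ΣK]·(ρV²/2) = [0.02171·912.5/0.2503 + 7.09]·(0.6751·2.864²/2) = [79.13 + 7.09]·2.77 = 238.8 Pa.
ΔP = 238.8 Pa = 0.002388 bar.

ΔP ≈ 0.002388 bar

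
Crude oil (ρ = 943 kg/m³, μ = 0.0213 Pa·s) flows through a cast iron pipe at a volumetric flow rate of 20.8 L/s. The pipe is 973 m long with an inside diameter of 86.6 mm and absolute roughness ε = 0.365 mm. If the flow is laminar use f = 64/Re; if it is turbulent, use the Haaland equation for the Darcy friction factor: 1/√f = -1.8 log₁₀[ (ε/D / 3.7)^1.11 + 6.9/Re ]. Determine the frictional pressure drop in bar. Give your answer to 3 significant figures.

Q = 20.8 L/s = 20.8/1000 = 0.0208 m³/s.
Cross-sectional area A = πD²/4 = π(0.0866)²/4 = 0.00589 m²; mean velocity V = Q/A = 0.0208/0.00589 = 3.531 m/s.
Reynolds number Re = ρVD/μ = 943 · 3.531 · 0.0866 / 0.0213 = 1.354e+04.
Re > 4000 → turbulent. Relative roughness ε/D = 0.000365/0.0866 = 0.00421. Haaland: 1/√f = -1.8 log₁₀[(0.00421/3.7)^1.11 + 6.9/1.354e+04] = -1.8 log₁₀[0.000541 + 0.00051] = 5.362, so f = 0.03478.
Darcy-Weisbach: ΔP = f(L/D)(ρV²/2) = 0.03478·(973/0.0866)·(943·3.531²/2) = 0.03478·1.124e+04·5880 = 2.298e+06 Pa.
ΔP = 2.298e+06 Pa = 23.0 bar.

ΔP ≈ 23.0 bar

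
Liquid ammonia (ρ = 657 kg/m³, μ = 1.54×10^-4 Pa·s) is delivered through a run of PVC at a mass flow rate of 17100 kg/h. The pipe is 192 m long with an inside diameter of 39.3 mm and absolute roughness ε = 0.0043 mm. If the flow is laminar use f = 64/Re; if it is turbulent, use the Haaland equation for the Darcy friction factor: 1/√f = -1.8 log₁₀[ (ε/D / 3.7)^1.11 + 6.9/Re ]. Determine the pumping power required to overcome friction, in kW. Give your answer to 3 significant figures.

P ≈ 5.55 kW

ṁ = 17100 kg/h = 17100/3600 = 4.75 kg/s.
A = πD²/4 = π(0.0393)²/4 = 0.001213 m²; mean velocity V = ṁ/(ρA) = 4.75/(657 · 0.001213) = 5.96 m/s.
Reynolds number Re = ρVD/μ = 657 · 5.96 · 0.0393 / 0.000154 = 9.993e+05.
Re > 4000 → turbulent. Relative roughness ε/D = 4.3e-06/0.0393 = 0.000109. Haaland: 1/√f = -1.8 log₁₀[(0.000109/3.7)^1.11 + 6.9/9.993e+05] = -1.8 log₁₀[9.39e-06 + 6.9e-06] = 8.618, so f = 0.01346.
Darcy-Weisbach: ΔP = f(L/D)(ρV²/2) = 0.01346·(192/0.0393)·(657·5.96²/2) = 0.01346·4885·1.167e+04 = 7.676e+05 Pa.
Q = ṁ/ρ = 4.75/657 = 0.00723 m³/s.
Pumping power P = QΔP = 0.00723·7.676e+05 = 5549 W = 5.55 kW.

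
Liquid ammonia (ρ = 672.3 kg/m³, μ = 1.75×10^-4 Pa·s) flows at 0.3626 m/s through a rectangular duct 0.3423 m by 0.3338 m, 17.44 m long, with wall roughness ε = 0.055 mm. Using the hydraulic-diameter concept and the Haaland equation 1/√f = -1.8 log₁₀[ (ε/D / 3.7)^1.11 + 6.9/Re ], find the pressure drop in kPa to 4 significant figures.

Hydraulic diameter D_h = 4A/P = 4·(0.3423·0.3338)/(2·(0.3423+0.3338)) = 0.457/1.352 = 0.338 m.
Re = ρVD_h/μ = 672.3·0.3626·0.338/0.000175 = 4.708e+05.
ε/D_h = 5.5e-05/0.338 = 0.000163; Haaland gives 1/√f = -1.8 log₁₀[1.46e-05+1.47e-05] = 8.161, so f = 0.01501.
ΔP = f(L/D_h)(ρV²/2) = 0.01501·17.44/0.338·44.2 = 34.24 Pa.
ΔP = 0.03424 kPa.

ΔP ≈ 0.03424 kPa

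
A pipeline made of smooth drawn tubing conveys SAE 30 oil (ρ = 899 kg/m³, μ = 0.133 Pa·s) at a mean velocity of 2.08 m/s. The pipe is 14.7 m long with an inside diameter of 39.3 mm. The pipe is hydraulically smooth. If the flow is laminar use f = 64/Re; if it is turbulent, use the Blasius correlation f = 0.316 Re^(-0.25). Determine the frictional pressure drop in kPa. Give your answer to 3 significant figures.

ΔP ≈ 84.3 kPa

Reynolds number Re = ρVD/μ = 899 · 2.08 · 0.0393 / 0.133 = 552.5.
Re < 2300 → laminar flow, so f = 64/Re = 64/552.5 = 0.1158 (the turbulent correlation is not needed).
Darcy-Weisbach: ΔP = f(L/D)(ρV²/2) = 0.1158·(14.7/0.0393)·(899·2.08²/2) = 0.1158·374·1945 = 8.426e+04 Pa.
ΔP = 8.426e+04 Pa = 84.3 kPa.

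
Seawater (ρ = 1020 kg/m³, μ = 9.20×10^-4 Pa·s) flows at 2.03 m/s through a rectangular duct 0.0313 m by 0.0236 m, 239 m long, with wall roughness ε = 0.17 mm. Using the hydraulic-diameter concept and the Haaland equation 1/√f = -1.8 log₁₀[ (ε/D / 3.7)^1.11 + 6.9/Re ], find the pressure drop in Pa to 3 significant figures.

ΔP ≈ 633000 Pa

Hydraulic diameter D_h = 4A/P = 4·(0.0313·0.0236)/(2·(0.0313+0.0236)) = 0.002955/0.1098 = 0.02691 m.
Re = ρVD_h/μ = 1020·2.03·0.02691/0.00092 = 6.057e+04.
ε/D_h = 0.00017/0.02691 = 0.00632; Haaland gives 1/√f = -1.8 log₁₀[0.000847+0.000114] = 5.431, so f = 0.0339.
ΔP = f(L/D_h)(ρV²/2) = 0.0339·239/0.02691·2102 = 6.328e+05 Pa.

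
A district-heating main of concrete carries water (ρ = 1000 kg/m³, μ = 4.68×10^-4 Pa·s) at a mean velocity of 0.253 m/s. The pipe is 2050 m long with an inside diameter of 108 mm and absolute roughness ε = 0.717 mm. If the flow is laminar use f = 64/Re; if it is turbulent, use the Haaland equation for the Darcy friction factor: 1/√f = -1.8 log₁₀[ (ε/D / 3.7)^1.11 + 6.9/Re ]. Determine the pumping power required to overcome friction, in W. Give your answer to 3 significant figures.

P ≈ 48.5 W

Reynolds number Re = ρVD/μ = 1000 · 0.253 · 0.108 / 0.000468 = 5.838e+04.
Re > 4000 → turbulent. Relative roughness ε/D = 0.000717/0.108 = 0.00664. Haaland: 1/√f = -1.8 log₁₀[(0.00664/3.7)^1.11 + 6.9/5.838e+04] = -1.8 log₁₀[0.000895 + 0.000118] = 5.39, so f = 0.03442.
Darcy-Weisbach: ΔP = f(L/D)(ρV²/2) = 0.03442·(2050/0.108)·(1000·0.253²/2) = 0.03442·1.898e+04·32 = 2.091e+04 Pa.
Q = V·A = 0.253·0.009161 = 0.002318 m³/s.
Pumping power P = QΔP = 0.002318·2.091e+04 = 48.47 W = 48.5 W.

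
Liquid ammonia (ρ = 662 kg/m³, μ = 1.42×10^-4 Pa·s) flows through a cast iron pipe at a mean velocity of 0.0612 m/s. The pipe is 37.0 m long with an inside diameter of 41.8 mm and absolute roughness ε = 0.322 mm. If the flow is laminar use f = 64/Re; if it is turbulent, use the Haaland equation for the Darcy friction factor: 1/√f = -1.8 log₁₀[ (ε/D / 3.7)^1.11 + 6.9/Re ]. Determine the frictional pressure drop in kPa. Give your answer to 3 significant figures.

Reynolds number Re = ρVD/μ = 662 · 0.0612 · 0.0418 / 0.000142 = 1.193e+04.
Re > 4000 → turbulent. Relative roughness ε/D = 0.000322/0.0418 = 0.0077. Haaland: 1/√f = -1.8 log₁₀[(0.0077/3.7)^1.11 + 6.9/1.193e+04] = -1.8 log₁₀[0.00106 + 0.000579] = 5.016, so f = 0.03974.
Darcy-Weisbach: ΔP = f(L/D)(ρV²/2) = 0.03974·(37/0.0418)·(662·0.0612²/2) = 0.03974·885.2·1.24 = 43.61 Pa.
ΔP = 43.61 Pa = 0.0436 kPa.

ΔP ≈ 0.0436 kPa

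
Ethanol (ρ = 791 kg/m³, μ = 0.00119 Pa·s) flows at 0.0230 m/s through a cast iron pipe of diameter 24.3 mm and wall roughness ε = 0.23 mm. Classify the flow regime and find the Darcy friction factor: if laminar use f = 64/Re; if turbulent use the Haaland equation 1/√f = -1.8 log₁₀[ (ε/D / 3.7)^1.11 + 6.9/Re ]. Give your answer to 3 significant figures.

Re = ρVD/μ = 791·0.023·0.0243/0.00119 = 371.5.
Re < 2300 → laminar, so f = 64/Re = 0.1723 (roughness is irrelevant in laminar flow).

f ≈ 0.172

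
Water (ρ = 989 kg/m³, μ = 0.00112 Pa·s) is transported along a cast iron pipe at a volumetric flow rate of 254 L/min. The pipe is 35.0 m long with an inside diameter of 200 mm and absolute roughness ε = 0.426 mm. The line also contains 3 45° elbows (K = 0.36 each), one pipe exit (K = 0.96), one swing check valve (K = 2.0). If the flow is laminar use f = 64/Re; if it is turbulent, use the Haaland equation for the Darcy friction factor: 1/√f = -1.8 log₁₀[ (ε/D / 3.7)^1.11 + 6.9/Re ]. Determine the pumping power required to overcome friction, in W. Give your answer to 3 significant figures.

Q = 254 L/min = 254/60000 = 0.004233 m³/s.
Cross-sectional area A = πD²/4 = π(0.2)²/4 = 0.03142 m²; mean velocity V = Q/A = 0.004233/0.03142 = 0.1348 m/s.
Reynolds number Re = ρVD/μ = 989 · 0.1348 · 0.2 / 0.00112 = 2.38e+04.
Re > 4000 → turbulent. Relative roughness ε/D = 0.000426/0.2 = 0.00213. Haaland: 1/√f = -1.8 log₁₀[(0.00213/3.7)^1.11 + 6.9/2.38e+04] = -1.8 log₁₀[0.000253 + 0.00029] = 5.877, so f = 0.02895.
Total minor-loss coefficient ΣK = 3·0.36 + 1·0.96 + 1·2 = 4.04.
ΔP = [f·L/D + ΣK]·(ρV²/2) = [0.02895·35/0.2 + 4.04]·(989·0.1348²/2) = [5.067 + 4.04]·8.979 = 81.77 Pa.
Pumping power P = QΔP = 0.004233·81.77 = 0.3462 W = 0.346 W.

P ≈ 0.346 W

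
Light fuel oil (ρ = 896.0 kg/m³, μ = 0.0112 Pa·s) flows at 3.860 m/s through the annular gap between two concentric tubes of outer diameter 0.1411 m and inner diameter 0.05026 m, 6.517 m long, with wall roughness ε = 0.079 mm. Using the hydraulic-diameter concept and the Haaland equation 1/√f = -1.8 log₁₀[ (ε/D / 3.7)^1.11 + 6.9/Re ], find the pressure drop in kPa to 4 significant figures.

Hydraulic diameter D_h = 4A/P = D_o - D_i = 0.1411 - 0.05026 = 0.09084 m.
Re = ρVD_h/μ = 896·3.86·0.09084/0.0112 = 2.805e+04.
ε/D_h = 7.9e-05/0.09084 = 0.00087; Haaland gives 1/√f = -1.8 log₁₀[9.38e-05+0.000246] = 6.244, so f = 0.02565.
ΔP = f(L/D_h)(ρV²/2) = 0.02565·6.517/0.09084·6675 = 1.228e+04 Pa.
ΔP = 12.28 kPa.

ΔP ≈ 12.28 kPa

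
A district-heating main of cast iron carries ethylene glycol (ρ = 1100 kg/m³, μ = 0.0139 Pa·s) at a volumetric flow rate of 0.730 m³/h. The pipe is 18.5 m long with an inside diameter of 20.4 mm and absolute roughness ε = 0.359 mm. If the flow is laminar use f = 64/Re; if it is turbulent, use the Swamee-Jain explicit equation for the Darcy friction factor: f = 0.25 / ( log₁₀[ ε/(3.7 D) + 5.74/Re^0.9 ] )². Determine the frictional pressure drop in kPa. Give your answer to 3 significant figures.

Q = 0.730 m³/h = 0.730/3600 = 0.0002028 m³/s.
Cross-sectional area A = πD²/4 = π(0.0204)²/4 = 0.0003269 m²; mean velocity V = Q/A = 0.0002028/0.0003269 = 0.6204 m/s.
Reynolds number Re = ρVD/μ = 1100 · 0.6204 · 0.0204 / 0.0139 = 1002.
Re < 2300 → laminar flow, so f = 64/Re = 64/1002 = 0.0639 (the turbulent correlation is not needed).
Darcy-Weisbach: ΔP = f(L/D)(ρV²/2) = 0.0639·(18.5/0.0204)·(1100·0.6204²/2) = 0.0639·906.9·211.7 = 1.227e+04 Pa.
ΔP = 1.227e+04 Pa = 12.3 kPa.

ΔP ≈ 12.3 kPa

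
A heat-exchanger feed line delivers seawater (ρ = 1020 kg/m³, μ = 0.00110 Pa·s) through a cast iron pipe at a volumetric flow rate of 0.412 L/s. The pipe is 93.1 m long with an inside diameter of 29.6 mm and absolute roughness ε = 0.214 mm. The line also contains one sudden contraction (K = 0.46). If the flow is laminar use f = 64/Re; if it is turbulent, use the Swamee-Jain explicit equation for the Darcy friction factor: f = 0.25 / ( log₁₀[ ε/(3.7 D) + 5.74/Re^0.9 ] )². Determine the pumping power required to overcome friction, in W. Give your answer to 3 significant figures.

P ≈ 9.21 W

Q = 0.412 L/s = 0.412/1000 = 0.000412 m³/s.
Cross-sectional area A = πD²/4 = π(0.0296)²/4 = 0.0006881 m²; mean velocity V = Q/A = 0.000412/0.0006881 = 0.5987 m/s.
Reynolds number Re = ρVD/μ = 1020 · 0.5987 · 0.0296 / 0.0011 = 1.643e+04.
Re > 4000 → turbulent. Relative roughness ε/D = 0.000214/0.0296 = 0.00723. Swamee-Jain: f = 0.25/(log₁₀[0.00723/3.7 + 5.74/1.643e+04^0.9])² = 0.25/(log₁₀[0.00195 + 0.000922])² = 0.25/(-2.541)² = 0.03871.
Total minor-loss coefficient ΣK = 1·0.46 = 0.46.
ΔP = [f·L/D + ΣK]·(ρV²/2) = [0.03871·93.1/0.0296 + 0.46]·(1020·0.5987²/2) = [121.8 + 0.46]·182.8 = 2.234e+04 Pa.
Pumping power P = QΔP = 0.000412·2.234e+04 = 9.206 W = 9.21 W.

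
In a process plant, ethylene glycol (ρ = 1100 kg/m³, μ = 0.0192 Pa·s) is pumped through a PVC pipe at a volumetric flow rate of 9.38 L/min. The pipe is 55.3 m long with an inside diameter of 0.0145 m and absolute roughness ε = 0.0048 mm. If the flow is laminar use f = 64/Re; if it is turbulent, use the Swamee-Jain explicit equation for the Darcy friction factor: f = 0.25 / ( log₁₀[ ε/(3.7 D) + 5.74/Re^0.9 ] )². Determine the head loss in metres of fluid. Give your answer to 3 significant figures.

h_f ≈ 14.2 m

Q = 9.38 L/min = 9.38/60000 = 0.0001563 m³/s.
Cross-sectional area A = πD²/4 = π(0.0145)²/4 = 0.0001651 m²; mean velocity V = Q/A = 0.0001563/0.0001651 = 0.9467 m/s.
Reynolds number Re = ρVD/μ = 1100 · 0.9467 · 0.0145 / 0.0192 = 786.5.
Re < 2300 → laminar flow, so f = 64/Re = 64/786.5 = 0.08138 (the turbulent correlation is not needed).
Darcy-Weisbach: ΔP = f(L/D)(ρV²/2) = 0.08138·(55.3/0.0145)·(1100·0.9467²/2) = 0.08138·3814·493 = 1.53e+05 Pa.
Head loss h_f = ΔP/(ρg) = 1.53e+05/(1100·9.81) = 14.2 m.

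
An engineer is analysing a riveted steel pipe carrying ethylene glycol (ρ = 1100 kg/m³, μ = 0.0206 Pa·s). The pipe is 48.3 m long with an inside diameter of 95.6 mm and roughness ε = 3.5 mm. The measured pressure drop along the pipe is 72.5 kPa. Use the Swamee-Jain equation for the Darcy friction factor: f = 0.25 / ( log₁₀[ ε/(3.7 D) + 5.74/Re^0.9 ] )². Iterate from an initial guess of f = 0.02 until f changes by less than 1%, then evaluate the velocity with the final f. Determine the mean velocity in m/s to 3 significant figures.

Rearranging Darcy-Weisbach: V = √(2·ΔP·D/(f·L·ρ)). With ε/D = 0.0035/0.0956 = 0.0366, iterate starting from f = 0.02:
  f = 0.02 → V = √(2·7.25e+04·0.0956/(0.02·48.3·1100)) = 3.612 m/s; Re = ρVD/μ = 1.844e+04; f → 0.06445
  f = 0.06445 → V = 2.012 m/s; Re = 1.027e+04; f → 0.06596
  f = 0.06596 → V = 1.989 m/s; Re = 1.015e+04; f → 0.066
Converged (Δf/f < 1%). With the final f = 0.066: V = √(2·7.25e+04·0.0956/(0.066·48.3·1100)) = 1.988 m/s.

V ≈ 1.99 m/s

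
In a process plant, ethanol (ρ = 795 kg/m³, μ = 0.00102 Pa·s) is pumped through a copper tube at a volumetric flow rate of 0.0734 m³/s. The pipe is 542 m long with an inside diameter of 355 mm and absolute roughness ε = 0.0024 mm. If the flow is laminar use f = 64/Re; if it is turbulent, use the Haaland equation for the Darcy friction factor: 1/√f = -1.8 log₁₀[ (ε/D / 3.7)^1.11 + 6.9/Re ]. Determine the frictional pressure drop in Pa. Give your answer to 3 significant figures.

ΔP ≈ 5160 Pa

Cross-sectional area A = πD²/4 = π(0.355)²/4 = 0.09898 m²; mean velocity V = Q/A = 0.0734/0.09898 = 0.7416 m/s.
Reynolds number Re = ρVD/μ = 795 · 0.7416 · 0.355 / 0.00102 = 2.052e+05.
Re > 4000 → turbulent. Relative roughness ε/D = 2.4e-06/0.355 = 6.76e-06. Haaland: 1/√f = -1.8 log₁₀[(6.76e-06/3.7)^1.11 + 6.9/2.052e+05] = -1.8 log₁₀[4.27e-07 + 3.36e-05] = 8.042, so f = 0.01546.
Darcy-Weisbach: ΔP = f(L/D)(ρV²/2) = 0.01546·(542/0.355)·(795·0.7416²/2) = 0.01546·1527·218.6 = 5160 Pa.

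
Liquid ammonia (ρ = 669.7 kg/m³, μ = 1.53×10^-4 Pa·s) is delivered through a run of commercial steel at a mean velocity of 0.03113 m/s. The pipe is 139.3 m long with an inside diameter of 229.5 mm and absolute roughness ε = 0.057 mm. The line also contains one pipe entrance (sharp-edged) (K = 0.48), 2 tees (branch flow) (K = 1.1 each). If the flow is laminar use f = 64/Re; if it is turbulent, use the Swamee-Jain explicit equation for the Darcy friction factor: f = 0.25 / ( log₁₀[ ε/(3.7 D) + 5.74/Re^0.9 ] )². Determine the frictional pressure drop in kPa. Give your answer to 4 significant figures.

ΔP ≈ 0.005579 kPa

Reynolds number Re = ρVD/μ = 669.7 · 0.03113 · 0.2295 / 0.000153 = 3.127e+04.
Re > 4000 → turbulent. Relative roughness ε/D = 5.7e-05/0.2295 = 0.000248. Swamee-Jain: f = 0.25/(log₁₀[0.000248/3.7 + 5.74/3.127e+04^0.9])² = 0.25/(log₁₀[6.71e-05 + 0.000517])² = 0.25/(-3.234)² = 0.02391.
Total minor-loss coefficient ΣK = 1·0.48 + 2·1.1 = 2.68.
ΔP = [f·L/D + ΣK]·(ρV²/2) = [0.02391·139.3/0.2295 + 2.68]·(669.7·0.03113²/2) = [14.51 + 2.68]·0.3245 = 5.579 Pa.
ΔP = 5.579 Pa = 0.005579 kPa.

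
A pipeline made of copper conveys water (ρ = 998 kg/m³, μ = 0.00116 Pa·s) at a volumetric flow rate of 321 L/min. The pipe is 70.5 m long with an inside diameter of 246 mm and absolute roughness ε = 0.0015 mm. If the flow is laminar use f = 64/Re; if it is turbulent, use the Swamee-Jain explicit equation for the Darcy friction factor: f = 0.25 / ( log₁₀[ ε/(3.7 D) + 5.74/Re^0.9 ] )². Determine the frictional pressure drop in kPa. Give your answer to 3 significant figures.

ΔP ≈ 0.0448 kPa

Q = 321 L/min = 321/60000 = 0.00535 m³/s.
Cross-sectional area A = πD²/4 = π(0.246)²/4 = 0.04753 m²; mean velocity V = Q/A = 0.00535/0.04753 = 0.1126 m/s.
Reynolds number Re = ρVD/μ = 998 · 0.1126 · 0.246 / 0.00116 = 2.382e+04.
Re > 4000 → turbulent. Relative roughness ε/D = 1.5e-06/0.246 = 6.1e-06. Swamee-Jain: f = 0.25/(log₁₀[6.1e-06/3.7 + 5.74/2.382e+04^0.9])² = 0.25/(log₁₀[1.65e-06 + 0.00066])² = 0.25/(-3.179)² = 0.02473.
Darcy-Weisbach: ΔP = f(L/D)(ρV²/2) = 0.02473·(70.5/0.246)·(998·0.1126²/2) = 0.02473·286.6·6.322 = 44.81 Pa.
ΔP = 44.81 Pa = 0.0448 kPa.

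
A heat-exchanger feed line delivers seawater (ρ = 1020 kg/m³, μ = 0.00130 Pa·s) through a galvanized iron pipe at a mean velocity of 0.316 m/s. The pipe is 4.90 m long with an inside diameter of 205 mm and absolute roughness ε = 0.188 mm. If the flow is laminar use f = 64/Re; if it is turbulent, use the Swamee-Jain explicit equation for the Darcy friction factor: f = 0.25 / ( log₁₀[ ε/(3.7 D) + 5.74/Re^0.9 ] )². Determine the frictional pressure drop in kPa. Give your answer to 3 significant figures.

ΔP ≈ 0.0291 kPa

Reynolds number Re = ρVD/μ = 1020 · 0.316 · 0.205 / 0.0013 = 5.083e+04.
Re > 4000 → turbulent. Relative roughness ε/D = 0.000188/0.205 = 0.000917. Swamee-Jain: f = 0.25/(log₁₀[0.000917/3.7 + 5.74/5.083e+04^0.9])² = 0.25/(log₁₀[0.000248 + 0.000334])² = 0.25/(-3.235)² = 0.02388.
Darcy-Weisbach: ΔP = f(L/D)(ρV²/2) = 0.02388·(4.9/0.205)·(1020·0.316²/2) = 0.02388·23.9·50.93 = 29.07 Pa.
ΔP = 29.07 Pa = 0.0291 kPa.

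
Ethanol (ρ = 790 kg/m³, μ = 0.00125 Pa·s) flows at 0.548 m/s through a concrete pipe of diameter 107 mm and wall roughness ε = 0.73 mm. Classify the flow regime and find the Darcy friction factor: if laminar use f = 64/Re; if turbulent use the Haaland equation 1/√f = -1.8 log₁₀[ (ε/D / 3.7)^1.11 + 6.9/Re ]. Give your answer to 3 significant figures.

Re = ρVD/μ = 790·0.548·0.107/0.00125 = 3.706e+04.
Re > 4000 → turbulent. ε/D = 0.00073/0.107 = 0.00682; Haaland: 1/√f = -1.8 log₁₀[0.000923 + 0.000186] = 5.319, so f = 0.03534.

f ≈ 0.0353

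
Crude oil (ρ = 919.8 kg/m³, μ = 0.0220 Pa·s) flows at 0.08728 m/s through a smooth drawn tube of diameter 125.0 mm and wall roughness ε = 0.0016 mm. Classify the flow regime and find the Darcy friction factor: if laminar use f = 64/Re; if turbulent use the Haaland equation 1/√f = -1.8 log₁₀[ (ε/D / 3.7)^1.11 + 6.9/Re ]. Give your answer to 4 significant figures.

f ≈ 0.1403

Re = ρVD/μ = 919.8·0.08728·0.125/0.022 = 456.1.
Re < 2300 → laminar, so f = 64/Re = 0.1403 (roughness is irrelevant in laminar flow).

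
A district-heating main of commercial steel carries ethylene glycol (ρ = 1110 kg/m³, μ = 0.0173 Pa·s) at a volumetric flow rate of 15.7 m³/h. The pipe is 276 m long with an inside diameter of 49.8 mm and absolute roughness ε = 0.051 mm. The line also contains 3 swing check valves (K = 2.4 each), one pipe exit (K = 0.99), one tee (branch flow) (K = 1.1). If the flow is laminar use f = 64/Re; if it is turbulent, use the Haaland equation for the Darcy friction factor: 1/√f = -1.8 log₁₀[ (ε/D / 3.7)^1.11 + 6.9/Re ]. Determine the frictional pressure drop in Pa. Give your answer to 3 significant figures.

ΔP ≈ 566000 Pa

Q = 15.7 m³/h = 15.7/3600 = 0.004361 m³/s.
Cross-sectional area A = πD²/4 = π(0.0498)²/4 = 0.001948 m²; mean velocity V = Q/A = 0.004361/0.001948 = 2.239 m/s.
Reynolds number Re = ρVD/μ = 1110 · 2.239 · 0.0498 / 0.0173 = 7154.
Re > 4000 → turbulent. Relative roughness ε/D = 5.1e-05/0.0498 = 0.00102. Haaland: 1/√f = -1.8 log₁₀[(0.00102/3.7)^1.11 + 6.9/7154] = -1.8 log₁₀[0.000112 + 0.000964] = 5.342, so f = 0.03504.
Total minor-loss coefficient ΣK = 3·2.4 + 1·0.99 + 1·1.1 = 9.29.
ΔP = [f·L/D + ΣK]·(ρV²/2) = [0.03504·276/0.0498 + 9.29]·(1110·2.239²/2) = [194.2 + 9.29]·2782 = 5.662e+05 Pa.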